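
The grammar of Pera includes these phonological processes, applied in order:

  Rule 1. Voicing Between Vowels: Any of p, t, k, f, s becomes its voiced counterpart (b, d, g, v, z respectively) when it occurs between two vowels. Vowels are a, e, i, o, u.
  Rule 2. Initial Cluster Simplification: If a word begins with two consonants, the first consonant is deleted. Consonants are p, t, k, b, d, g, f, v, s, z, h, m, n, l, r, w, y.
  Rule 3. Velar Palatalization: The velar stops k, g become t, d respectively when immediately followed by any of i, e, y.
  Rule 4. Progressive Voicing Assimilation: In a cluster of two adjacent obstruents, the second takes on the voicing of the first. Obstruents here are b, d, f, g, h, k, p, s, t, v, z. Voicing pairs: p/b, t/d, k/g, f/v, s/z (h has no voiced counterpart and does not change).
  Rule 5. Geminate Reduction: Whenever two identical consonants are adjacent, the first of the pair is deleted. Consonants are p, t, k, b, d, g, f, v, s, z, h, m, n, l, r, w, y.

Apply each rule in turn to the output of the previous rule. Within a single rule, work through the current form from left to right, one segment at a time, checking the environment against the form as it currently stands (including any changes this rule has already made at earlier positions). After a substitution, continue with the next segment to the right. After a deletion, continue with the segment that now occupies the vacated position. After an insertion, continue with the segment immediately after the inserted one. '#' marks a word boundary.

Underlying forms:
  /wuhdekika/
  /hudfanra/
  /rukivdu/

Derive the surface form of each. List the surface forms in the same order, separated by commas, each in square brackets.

[wuhtediga], [hudvanra], [rudivdu]

/wuhdekika/:
  Rule 1 Voicing Between Vowels: [wuhdekika] → [wuhdegiga]
  Rule 2 Initial Cluster Simplification: no change — [wuhdegiga]
  Rule 3 Velar Palatalization: [wuhdegiga] → [wuhdediga]
  Rule 4 Progressive Voicing Assimilation: [wuhdediga] → [wuhtediga]
  Rule 5 Geminate Reduction: no change — [wuhtediga]
/hudfanra/:
  Rule 1 Voicing Between Vowels: no change — [hudfanra]
  Rule 2 Initial Cluster Simplification: no change — [hudfanra]
  Rule 3 Velar Palatalization: no change — [hudfanra]
  Rule 4 Progressive Voicing Assimilation: [hudfanra] → [hudvanra]
  Rule 5 Geminate Reduction: no change — [hudvanra]
/rukivdu/:
  Rule 1 Voicing Between Vowels: [rukivdu] → [rugivdu]
  Rule 2 Initial Cluster Simplification: no change — [rugivdu]
  Rule 3 Velar Palatalization: [rugivdu] → [rudivdu]
  Rule 4 Progressive Voicing Assimilation: no change — [rudivdu]
  Rule 5 Geminate Reduction: no change — [rudivdu]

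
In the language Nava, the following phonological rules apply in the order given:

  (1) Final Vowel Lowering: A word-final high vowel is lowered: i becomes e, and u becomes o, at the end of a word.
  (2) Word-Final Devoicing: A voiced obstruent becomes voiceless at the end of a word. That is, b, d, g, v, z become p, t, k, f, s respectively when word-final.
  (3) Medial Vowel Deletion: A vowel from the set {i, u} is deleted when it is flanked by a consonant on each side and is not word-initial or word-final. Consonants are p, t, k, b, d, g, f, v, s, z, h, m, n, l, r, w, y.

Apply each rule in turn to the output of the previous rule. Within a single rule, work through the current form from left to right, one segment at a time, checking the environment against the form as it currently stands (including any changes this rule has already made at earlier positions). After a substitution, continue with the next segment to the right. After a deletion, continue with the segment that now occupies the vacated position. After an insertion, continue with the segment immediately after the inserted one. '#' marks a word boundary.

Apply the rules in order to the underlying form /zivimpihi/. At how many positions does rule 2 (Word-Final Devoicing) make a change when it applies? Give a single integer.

0

(1) Final Vowel Lowering: [zivimpihi] → [zivimpihe]
(2) Word-Final Devoicing: no change — [zivimpihe]
(3) Medial Vowel Deletion: [zivimpihe] → [zvmphe]
Rule 2 changed 0 position(s).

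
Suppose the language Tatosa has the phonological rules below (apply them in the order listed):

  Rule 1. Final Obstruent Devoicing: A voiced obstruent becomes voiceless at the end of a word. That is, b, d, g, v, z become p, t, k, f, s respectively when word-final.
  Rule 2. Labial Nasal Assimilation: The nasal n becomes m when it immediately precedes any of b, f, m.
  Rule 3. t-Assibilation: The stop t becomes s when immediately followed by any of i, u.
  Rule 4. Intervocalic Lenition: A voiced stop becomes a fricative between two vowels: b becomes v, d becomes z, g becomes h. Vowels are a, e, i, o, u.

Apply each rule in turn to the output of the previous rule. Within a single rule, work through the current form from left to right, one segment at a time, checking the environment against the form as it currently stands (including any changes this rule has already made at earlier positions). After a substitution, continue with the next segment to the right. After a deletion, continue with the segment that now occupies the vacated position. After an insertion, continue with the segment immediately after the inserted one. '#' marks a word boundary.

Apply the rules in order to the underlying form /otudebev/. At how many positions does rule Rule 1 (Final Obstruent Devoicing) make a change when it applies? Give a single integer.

Rule 1 Final Obstruent Devoicing: [otudebev] → [otudebef]
Rule 2 Labial Nasal Assimilation: no change — [otudebef]
Rule 3 t-Assibilation: [otudebef] → [osudebef]
Rule 4 Intervocalic Lenition: [osudebef] → [osuzevef]
Rule Rule 1 changed 1 position(s).

1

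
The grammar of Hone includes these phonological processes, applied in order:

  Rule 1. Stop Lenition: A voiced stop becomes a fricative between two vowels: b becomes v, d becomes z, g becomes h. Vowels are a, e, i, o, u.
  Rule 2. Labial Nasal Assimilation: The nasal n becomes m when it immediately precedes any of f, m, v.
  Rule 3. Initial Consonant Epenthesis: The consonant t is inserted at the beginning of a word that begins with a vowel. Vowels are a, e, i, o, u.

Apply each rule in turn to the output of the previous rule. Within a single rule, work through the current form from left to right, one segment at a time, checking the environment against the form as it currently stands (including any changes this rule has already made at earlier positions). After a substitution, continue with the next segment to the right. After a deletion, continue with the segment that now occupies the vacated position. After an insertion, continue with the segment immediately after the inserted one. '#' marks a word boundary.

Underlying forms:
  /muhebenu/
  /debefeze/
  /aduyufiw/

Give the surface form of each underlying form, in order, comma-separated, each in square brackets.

[muhevenu], [devefeze], [tazuyufiw]

/muhebenu/:
  Rule 1 Stop Lenition: [muhebenu] → [muhevenu]
  Rule 2 Labial Nasal Assimilation: no change — [muhevenu]
  Rule 3 Initial Consonant Epenthesis: no change — [muhevenu]
/debefeze/:
  Rule 1 Stop Lenition: [debefeze] → [devefeze]
  Rule 2 Labial Nasal Assimilation: no change — [devefeze]
  Rule 3 Initial Consonant Epenthesis: no change — [devefeze]
/aduyufiw/:
  Rule 1 Stop Lenition: [aduyufiw] → [azuyufiw]
  Rule 2 Labial Nasal Assimilation: no change — [azuyufiw]
  Rule 3 Initial Consonant Epenthesis: [azuyufiw] → [tazuyufiw]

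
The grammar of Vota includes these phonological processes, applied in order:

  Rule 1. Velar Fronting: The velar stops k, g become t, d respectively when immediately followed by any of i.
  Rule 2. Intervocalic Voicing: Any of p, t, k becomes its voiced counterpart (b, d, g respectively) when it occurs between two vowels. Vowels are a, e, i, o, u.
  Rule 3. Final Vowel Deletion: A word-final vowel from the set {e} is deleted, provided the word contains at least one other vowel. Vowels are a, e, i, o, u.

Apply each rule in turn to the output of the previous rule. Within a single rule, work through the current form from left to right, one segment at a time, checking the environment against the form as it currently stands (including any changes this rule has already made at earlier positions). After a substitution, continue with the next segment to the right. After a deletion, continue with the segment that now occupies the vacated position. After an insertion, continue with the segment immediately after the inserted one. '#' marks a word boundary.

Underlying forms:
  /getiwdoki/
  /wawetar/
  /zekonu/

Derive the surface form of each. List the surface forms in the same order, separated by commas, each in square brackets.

/getiwdoki/:
  Rule 1 Velar Fronting: [getiwdoki] → [getiwdoti]
  Rule 2 Intervocalic Voicing: [getiwdoti] → [gediwdodi]
  Rule 3 Final Vowel Deletion: no change — [gediwdodi]
/wawetar/:
  Rule 1 Velar Fronting: no change — [wawetar]
  Rule 2 Intervocalic Voicing: [wawetar] → [wawedar]
  Rule 3 Final Vowel Deletion: no change — [wawedar]
/zekonu/:
  Rule 1 Velar Fronting: no change — [zekonu]
  Rule 2 Intervocalic Voicing: [zekonu] → [zegonu]
  Rule 3 Final Vowel Deletion: no change — [zegonu]

[gediwdodi], [wawedar], [zegonu]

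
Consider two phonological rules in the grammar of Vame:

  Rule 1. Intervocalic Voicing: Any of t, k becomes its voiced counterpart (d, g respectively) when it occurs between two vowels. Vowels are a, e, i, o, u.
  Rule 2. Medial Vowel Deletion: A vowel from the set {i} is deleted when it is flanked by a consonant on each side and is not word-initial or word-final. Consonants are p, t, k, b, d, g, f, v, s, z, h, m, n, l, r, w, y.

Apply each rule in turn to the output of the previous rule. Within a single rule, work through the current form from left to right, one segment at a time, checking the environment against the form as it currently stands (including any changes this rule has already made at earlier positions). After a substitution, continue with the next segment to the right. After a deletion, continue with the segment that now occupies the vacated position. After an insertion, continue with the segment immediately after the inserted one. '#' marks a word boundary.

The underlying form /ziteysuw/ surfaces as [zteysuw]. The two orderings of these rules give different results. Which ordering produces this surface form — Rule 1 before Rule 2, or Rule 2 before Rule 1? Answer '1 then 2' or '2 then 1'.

2 then 1

Order 1 then 2:
  1 Intervocalic Voicing: [ziteysuw] → [zideysuw]
  2 Medial Vowel Deletion: [zideysuw] → [zdeysuw]
  result: [zdeysuw]
Order 2 then 1:
  2 Medial Vowel Deletion: [ziteysuw] → [zteysuw]
  1 Intervocalic Voicing: no change — [zteysuw]
  result: [zteysuw]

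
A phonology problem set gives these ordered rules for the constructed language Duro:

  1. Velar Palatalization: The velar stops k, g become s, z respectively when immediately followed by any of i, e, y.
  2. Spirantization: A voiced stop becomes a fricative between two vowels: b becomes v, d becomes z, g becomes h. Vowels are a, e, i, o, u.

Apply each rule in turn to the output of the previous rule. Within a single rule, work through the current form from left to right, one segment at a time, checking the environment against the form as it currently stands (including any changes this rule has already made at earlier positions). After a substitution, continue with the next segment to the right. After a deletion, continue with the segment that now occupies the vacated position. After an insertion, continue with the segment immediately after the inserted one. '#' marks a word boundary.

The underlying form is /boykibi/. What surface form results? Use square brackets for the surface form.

1 Velar Palatalization: [boykibi] → [boysibi]
2 Spirantization: [boysibi] → [boysivi]

[boysivi]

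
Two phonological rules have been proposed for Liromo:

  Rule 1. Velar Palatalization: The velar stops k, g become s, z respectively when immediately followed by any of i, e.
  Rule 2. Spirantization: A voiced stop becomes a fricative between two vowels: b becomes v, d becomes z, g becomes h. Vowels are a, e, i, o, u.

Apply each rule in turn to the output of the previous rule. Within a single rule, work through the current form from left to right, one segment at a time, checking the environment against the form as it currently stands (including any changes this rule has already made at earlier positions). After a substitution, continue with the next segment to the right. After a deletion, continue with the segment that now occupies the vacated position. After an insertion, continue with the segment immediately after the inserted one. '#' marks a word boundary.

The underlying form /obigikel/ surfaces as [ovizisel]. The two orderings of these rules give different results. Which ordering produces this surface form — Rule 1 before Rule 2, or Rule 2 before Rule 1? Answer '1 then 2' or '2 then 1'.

1 then 2

Order 1 then 2:
  1 Velar Palatalization: [obigikel] → [obizisel]
  2 Spirantization: [obizisel] → [ovizisel]
  result: [ovizisel]
Order 2 then 1:
  2 Spirantization: [obigikel] → [ovihikel]
  1 Velar Palatalization: [ovihikel] → [ovihisel]
  result: [ovihisel]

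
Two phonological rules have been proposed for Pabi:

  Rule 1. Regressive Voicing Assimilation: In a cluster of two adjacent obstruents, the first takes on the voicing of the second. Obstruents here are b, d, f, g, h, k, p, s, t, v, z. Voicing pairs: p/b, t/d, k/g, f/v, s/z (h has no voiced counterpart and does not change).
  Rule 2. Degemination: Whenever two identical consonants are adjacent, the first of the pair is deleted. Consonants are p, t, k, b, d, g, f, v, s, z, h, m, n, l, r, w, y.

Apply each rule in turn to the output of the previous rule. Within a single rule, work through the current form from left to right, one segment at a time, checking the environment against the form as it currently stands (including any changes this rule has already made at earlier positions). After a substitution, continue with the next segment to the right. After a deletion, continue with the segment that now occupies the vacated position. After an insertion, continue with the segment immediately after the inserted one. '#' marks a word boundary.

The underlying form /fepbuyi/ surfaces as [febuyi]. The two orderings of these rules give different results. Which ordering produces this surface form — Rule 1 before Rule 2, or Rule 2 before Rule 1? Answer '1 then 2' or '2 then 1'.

Order 1 then 2:
  1 Regressive Voicing Assimilation: [fepbuyi] → [febbuyi]
  2 Degemination: [febbuyi] → [febuyi]
  result: [febuyi]
Order 2 then 1:
  2 Degemination: no change — [fepbuyi]
  1 Regressive Voicing Assimilation: [fepbuyi] → [febbuyi]
  result: [febbuyi]

1 then 2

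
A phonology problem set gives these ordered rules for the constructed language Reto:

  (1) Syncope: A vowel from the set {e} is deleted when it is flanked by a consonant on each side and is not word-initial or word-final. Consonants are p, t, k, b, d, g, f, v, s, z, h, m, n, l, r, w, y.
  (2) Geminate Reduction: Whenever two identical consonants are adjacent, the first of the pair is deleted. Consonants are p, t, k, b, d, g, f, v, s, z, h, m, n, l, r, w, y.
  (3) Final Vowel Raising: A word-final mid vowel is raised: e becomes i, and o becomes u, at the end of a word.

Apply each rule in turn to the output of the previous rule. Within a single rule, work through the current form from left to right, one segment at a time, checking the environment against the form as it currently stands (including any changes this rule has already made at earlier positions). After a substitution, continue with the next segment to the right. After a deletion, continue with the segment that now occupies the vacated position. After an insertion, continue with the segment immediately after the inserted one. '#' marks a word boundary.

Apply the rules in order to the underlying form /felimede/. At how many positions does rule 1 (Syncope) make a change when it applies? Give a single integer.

2

(1) Syncope: [felimede] → [flimde]
(2) Geminate Reduction: no change — [flimde]
(3) Final Vowel Raising: [flimde] → [flimdi]
Rule 1 changed 2 position(s).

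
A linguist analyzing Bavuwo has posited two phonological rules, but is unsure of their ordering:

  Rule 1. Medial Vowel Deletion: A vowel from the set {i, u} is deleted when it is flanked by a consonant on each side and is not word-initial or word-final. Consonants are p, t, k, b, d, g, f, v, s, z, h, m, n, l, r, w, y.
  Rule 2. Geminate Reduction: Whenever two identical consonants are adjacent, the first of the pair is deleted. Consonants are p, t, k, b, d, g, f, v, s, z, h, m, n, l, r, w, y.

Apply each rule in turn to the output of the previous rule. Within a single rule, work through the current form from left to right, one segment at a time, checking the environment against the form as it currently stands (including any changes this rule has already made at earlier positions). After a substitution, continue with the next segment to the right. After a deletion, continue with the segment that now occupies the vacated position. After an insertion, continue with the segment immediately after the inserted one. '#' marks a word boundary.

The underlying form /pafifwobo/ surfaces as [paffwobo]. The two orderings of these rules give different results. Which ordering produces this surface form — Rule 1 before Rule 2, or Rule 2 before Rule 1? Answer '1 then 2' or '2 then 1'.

2 then 1

Order 1 then 2:
  1 Medial Vowel Deletion: [pafifwobo] → [paffwobo]
  2 Geminate Reduction: [paffwobo] → [pafwobo]
  result: [pafwobo]
Order 2 then 1:
  2 Geminate Reduction: no change — [pafifwobo]
  1 Medial Vowel Deletion: [pafifwobo] → [paffwobo]
  result: [paffwobo]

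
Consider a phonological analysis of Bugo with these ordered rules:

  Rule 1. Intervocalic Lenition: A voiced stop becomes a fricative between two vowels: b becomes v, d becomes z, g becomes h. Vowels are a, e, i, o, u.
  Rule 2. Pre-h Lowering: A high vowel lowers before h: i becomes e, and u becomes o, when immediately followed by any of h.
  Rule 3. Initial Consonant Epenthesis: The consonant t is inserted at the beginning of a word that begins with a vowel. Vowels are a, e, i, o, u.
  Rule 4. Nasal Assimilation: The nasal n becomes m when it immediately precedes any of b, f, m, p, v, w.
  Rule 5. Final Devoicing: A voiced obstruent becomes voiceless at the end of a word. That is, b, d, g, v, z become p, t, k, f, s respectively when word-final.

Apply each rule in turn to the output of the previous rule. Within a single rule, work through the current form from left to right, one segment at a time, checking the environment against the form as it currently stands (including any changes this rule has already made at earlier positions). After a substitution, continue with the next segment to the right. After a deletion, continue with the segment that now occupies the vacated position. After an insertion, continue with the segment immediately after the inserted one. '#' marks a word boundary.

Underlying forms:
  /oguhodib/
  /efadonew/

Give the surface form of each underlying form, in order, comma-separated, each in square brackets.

/oguhodib/:
  Rule 1 Intervocalic Lenition: [oguhodib] → [ohuhozib]
  Rule 2 Pre-h Lowering: [ohuhozib] → [ohohozib]
  Rule 3 Initial Consonant Epenthesis: [ohohozib] → [tohohozib]
  Rule 4 Nasal Assimilation: no change — [tohohozib]
  Rule 5 Final Devoicing: [tohohozib] → [tohohozip]
/efadonew/:
  Rule 1 Intervocalic Lenition: [efadonew] → [efazonew]
  Rule 2 Pre-h Lowering: no change — [efazonew]
  Rule 3 Initial Consonant Epenthesis: [efazonew] → [tefazonew]
  Rule 4 Nasal Assimilation: no change — [tefazonew]
  Rule 5 Final Devoicing: no change — [tefazonew]

[tohohozip], [tefazonew]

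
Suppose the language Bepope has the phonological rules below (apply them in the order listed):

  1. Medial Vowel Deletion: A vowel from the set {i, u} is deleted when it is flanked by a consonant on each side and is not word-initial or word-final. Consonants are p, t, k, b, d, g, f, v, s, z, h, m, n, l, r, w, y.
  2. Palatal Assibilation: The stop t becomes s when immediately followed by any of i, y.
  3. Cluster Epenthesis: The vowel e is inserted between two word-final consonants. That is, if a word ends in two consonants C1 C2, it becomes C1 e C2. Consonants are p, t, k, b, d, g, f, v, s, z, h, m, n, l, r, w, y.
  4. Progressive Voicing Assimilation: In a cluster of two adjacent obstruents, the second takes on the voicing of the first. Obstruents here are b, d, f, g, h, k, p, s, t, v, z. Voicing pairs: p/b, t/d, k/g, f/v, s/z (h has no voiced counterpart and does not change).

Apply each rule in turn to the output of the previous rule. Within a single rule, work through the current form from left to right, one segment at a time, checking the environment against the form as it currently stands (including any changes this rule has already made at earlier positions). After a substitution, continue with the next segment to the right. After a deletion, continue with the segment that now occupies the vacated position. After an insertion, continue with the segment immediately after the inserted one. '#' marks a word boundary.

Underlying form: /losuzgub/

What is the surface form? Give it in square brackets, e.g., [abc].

1 Medial Vowel Deletion: [losuzgub] → [loszgb]
2 Palatal Assibilation: no change — [loszgb]
3 Cluster Epenthesis: [loszgb] → [loszgeb]
4 Progressive Voicing Assimilation: [loszgeb] → [losskeb]

[losskeb]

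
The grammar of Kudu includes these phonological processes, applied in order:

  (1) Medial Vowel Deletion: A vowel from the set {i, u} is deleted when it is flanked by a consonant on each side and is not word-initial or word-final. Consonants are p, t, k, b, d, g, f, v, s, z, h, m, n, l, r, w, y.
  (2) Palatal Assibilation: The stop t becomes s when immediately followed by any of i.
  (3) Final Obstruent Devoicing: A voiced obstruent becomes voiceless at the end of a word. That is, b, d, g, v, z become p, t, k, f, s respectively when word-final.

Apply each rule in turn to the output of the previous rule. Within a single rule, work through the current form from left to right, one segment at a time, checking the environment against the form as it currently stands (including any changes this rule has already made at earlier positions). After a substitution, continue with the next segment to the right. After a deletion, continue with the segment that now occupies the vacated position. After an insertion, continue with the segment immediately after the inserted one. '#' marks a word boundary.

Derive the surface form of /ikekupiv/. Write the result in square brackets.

(1) Medial Vowel Deletion: [ikekupiv] → [ikekpv]
(2) Palatal Assibilation: no change — [ikekpv]
(3) Final Obstruent Devoicing: [ikekpv] → [ikekpf]

[ikekpf]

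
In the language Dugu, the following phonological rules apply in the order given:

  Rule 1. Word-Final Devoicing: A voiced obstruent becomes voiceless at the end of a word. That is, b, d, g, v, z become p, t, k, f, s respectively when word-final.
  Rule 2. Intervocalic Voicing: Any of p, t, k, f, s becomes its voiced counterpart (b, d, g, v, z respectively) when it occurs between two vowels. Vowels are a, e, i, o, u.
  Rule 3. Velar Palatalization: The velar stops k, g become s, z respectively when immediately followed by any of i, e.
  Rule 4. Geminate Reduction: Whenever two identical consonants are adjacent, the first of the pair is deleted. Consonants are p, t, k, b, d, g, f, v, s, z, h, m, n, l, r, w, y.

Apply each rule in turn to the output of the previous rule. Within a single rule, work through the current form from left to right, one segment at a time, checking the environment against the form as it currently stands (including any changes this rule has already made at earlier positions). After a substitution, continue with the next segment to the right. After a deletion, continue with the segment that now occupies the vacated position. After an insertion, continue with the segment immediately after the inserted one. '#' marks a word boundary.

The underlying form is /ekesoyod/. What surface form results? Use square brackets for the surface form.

[ezezoyot]

Rule 1 Word-Final Devoicing: [ekesoyod] → [ekesoyot]
Rule 2 Intervocalic Voicing: [ekesoyot] → [egezoyot]
Rule 3 Velar Palatalization: [egezoyot] → [ezezoyot]
Rule 4 Geminate Reduction: no change — [ezezoyot]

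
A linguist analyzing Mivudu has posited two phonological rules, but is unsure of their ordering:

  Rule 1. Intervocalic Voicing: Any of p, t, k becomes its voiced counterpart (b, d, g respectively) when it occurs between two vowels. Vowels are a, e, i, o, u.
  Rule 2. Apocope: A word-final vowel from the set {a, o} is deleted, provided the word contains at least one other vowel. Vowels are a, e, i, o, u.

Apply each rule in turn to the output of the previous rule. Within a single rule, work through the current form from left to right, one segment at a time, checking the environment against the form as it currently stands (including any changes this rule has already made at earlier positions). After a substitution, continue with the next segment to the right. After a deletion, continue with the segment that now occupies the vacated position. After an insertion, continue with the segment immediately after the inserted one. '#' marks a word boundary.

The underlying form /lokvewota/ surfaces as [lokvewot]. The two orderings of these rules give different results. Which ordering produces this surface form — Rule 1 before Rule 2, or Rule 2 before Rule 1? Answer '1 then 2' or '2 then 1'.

2 then 1

Order 1 then 2:
  1 Intervocalic Voicing: [lokvewota] → [lokvewoda]
  2 Apocope: [lokvewoda] → [lokvewod]
  result: [lokvewod]
Order 2 then 1:
  2 Apocope: [lokvewota] → [lokvewot]
  1 Intervocalic Voicing: no change — [lokvewot]
  result: [lokvewot]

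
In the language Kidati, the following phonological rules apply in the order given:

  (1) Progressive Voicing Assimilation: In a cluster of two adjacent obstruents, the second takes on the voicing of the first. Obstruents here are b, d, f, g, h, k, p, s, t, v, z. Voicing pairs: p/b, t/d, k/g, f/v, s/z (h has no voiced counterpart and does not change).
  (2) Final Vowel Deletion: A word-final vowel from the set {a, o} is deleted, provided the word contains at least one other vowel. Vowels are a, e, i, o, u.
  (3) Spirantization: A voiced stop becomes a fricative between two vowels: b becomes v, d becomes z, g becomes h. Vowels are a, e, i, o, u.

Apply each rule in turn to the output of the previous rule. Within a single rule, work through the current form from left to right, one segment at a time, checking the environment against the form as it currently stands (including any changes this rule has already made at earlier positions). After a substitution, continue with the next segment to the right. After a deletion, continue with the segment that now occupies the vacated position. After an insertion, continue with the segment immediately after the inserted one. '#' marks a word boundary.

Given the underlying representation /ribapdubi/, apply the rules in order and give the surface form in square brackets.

[rivaptuvi]

(1) Progressive Voicing Assimilation: [ribapdubi] → [ribaptubi]
(2) Final Vowel Deletion: no change — [ribaptubi]
(3) Spirantization: [ribaptubi] → [rivaptuvi]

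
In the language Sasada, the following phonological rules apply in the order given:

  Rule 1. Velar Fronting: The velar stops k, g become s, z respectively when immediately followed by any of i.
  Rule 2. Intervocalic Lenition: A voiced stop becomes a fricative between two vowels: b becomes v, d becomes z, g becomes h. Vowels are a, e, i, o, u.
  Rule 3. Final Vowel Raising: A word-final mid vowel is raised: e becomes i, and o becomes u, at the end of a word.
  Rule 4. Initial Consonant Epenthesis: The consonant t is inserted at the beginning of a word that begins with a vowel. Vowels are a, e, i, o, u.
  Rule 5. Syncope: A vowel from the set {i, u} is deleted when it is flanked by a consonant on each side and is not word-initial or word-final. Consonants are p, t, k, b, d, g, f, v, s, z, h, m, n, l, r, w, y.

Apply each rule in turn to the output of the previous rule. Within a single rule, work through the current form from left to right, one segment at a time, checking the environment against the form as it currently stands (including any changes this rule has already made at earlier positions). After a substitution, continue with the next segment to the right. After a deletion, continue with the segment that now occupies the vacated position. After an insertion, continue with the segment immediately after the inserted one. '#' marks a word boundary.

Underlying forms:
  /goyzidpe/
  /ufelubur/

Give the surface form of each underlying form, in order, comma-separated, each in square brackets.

/goyzidpe/:
  Rule 1 Velar Fronting: no change — [goyzidpe]
  Rule 2 Intervocalic Lenition: no change — [goyzidpe]
  Rule 3 Final Vowel Raising: [goyzidpe] → [goyzidpi]
  Rule 4 Initial Consonant Epenthesis: no change — [goyzidpi]
  Rule 5 Syncope: [goyzidpi] → [goyzdpi]
/ufelubur/:
  Rule 1 Velar Fronting: no change — [ufelubur]
  Rule 2 Intervocalic Lenition: [ufelubur] → [ufeluvur]
  Rule 3 Final Vowel Raising: no change — [ufeluvur]
  Rule 4 Initial Consonant Epenthesis: [ufeluvur] → [tufeluvur]
  Rule 5 Syncope: [tufeluvur] → [tfelvr]

[goyzdpi], [tfelvr]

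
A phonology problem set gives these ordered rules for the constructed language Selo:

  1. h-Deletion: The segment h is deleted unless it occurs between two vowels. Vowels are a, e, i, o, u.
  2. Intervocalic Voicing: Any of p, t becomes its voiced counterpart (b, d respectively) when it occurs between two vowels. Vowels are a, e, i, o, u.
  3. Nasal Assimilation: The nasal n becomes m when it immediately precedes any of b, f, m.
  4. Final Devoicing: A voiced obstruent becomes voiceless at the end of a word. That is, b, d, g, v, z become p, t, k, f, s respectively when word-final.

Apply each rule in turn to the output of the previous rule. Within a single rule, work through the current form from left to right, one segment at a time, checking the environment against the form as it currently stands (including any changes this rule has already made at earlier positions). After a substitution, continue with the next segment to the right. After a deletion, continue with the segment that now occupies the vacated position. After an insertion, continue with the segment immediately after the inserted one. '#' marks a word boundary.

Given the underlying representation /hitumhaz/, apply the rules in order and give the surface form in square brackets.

1 h-Deletion: [hitumhaz] → [itumaz]
2 Intervocalic Voicing: [itumaz] → [idumaz]
3 Nasal Assimilation: no change — [idumaz]
4 Final Devoicing: [idumaz] → [idumas]

[idumas]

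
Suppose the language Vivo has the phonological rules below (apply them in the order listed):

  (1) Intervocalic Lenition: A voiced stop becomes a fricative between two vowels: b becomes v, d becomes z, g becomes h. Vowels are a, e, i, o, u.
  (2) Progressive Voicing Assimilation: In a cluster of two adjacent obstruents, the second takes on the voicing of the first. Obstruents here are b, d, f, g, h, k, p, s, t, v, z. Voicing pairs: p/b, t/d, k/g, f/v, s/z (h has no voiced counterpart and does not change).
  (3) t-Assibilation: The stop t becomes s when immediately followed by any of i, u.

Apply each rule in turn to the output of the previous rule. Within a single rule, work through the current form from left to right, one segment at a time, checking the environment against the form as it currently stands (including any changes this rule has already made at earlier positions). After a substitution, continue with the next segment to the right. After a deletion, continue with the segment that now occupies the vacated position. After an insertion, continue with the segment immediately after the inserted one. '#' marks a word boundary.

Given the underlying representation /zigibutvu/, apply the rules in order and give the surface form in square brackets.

(1) Intervocalic Lenition: [zigibutvu] → [zihivutvu]
(2) Progressive Voicing Assimilation: [zihivutvu] → [zihivutfu]
(3) t-Assibilation: no change — [zihivutfu]

[zihivutfu]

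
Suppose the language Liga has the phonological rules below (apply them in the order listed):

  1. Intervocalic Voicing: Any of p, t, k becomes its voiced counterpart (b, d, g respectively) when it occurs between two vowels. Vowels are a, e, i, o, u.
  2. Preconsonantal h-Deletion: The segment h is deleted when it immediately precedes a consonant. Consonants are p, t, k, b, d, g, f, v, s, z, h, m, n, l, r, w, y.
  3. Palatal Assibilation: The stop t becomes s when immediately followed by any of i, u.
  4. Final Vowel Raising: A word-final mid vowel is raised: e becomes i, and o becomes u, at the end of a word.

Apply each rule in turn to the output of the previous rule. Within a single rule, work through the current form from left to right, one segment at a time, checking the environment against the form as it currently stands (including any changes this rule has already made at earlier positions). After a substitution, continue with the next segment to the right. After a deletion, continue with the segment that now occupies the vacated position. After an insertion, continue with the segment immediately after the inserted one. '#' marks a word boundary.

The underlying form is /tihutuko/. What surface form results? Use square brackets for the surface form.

[sihudugu]

1 Intervocalic Voicing: [tihutuko] → [tihudugo]
2 Preconsonantal h-Deletion: no change — [tihudugo]
3 Palatal Assibilation: [tihudugo] → [sihudugo]
4 Final Vowel Raising: [sihudugo] → [sihudugu]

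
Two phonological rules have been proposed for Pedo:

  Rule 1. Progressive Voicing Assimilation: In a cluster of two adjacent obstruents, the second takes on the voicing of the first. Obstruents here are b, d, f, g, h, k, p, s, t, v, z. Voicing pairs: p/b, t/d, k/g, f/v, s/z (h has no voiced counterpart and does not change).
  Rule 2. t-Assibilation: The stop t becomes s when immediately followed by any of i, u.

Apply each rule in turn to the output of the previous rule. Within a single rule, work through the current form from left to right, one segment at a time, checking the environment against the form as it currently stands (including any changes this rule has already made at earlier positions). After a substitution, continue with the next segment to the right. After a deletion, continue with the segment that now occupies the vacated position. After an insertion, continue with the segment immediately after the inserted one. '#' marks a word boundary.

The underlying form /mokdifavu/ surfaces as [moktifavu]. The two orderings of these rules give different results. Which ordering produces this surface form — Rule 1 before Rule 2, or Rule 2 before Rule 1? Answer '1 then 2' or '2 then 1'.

Order 1 then 2:
  1 Progressive Voicing Assimilation: [mokdifavu] → [moktifavu]
  2 t-Assibilation: [moktifavu] → [moksifavu]
  result: [moksifavu]
Order 2 then 1:
  2 t-Assibilation: no change — [mokdifavu]
  1 Progressive Voicing Assimilation: [mokdifavu] → [moktifavu]
  result: [moktifavu]

2 then 1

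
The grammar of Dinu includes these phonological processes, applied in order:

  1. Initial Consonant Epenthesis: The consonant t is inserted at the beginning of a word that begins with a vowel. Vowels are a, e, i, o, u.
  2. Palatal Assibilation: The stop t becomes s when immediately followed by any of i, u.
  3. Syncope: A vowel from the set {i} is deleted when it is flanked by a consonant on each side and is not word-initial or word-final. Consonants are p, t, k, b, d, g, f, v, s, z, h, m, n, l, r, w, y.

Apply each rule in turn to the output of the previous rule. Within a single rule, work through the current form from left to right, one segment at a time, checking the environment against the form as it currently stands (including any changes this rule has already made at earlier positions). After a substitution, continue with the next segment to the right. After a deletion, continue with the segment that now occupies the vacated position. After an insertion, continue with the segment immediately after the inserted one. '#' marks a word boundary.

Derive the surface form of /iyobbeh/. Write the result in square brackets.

1 Initial Consonant Epenthesis: [iyobbeh] → [tiyobbeh]
2 Palatal Assibilation: [tiyobbeh] → [siyobbeh]
3 Syncope: [siyobbeh] → [syobbeh]

[syobbeh]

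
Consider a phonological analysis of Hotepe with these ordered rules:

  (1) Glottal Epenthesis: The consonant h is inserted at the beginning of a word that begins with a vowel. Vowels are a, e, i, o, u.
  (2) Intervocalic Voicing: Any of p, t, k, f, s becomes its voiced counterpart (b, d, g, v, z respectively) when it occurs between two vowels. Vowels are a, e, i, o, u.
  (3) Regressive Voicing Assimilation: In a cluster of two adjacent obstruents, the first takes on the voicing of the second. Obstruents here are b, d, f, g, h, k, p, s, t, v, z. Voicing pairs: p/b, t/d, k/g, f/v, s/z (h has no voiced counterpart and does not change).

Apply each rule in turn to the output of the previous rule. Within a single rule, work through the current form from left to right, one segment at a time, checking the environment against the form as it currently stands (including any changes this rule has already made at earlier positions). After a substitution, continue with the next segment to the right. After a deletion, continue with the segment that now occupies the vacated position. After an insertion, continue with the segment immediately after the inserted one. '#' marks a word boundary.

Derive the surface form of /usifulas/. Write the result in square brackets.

[huzivulas]

(1) Glottal Epenthesis: [usifulas] → [husifulas]
(2) Intervocalic Voicing: [husifulas] → [huzivulas]
(3) Regressive Voicing Assimilation: no change — [huzivulas]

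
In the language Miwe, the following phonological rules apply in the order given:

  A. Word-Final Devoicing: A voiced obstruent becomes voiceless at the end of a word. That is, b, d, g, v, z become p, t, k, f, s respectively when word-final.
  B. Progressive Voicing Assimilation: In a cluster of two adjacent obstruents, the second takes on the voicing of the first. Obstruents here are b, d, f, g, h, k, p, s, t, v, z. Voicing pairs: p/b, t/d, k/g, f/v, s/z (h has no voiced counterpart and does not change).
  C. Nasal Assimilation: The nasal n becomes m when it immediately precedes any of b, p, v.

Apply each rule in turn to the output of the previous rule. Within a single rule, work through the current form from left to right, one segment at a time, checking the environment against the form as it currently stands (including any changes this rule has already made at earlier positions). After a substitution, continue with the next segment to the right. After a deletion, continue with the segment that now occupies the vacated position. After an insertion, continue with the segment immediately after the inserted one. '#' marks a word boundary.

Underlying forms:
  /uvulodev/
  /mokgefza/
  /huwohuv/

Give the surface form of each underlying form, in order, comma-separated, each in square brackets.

/uvulodev/:
  A Word-Final Devoicing: [uvulodev] → [uvulodef]
  B Progressive Voicing Assimilation: no change — [uvulodef]
  C Nasal Assimilation: no change — [uvulodef]
/mokgefza/:
  A Word-Final Devoicing: no change — [mokgefza]
  B Progressive Voicing Assimilation: [mokgefza] → [mokkefsa]
  C Nasal Assimilation: no change — [mokkefsa]
/huwohuv/:
  A Word-Final Devoicing: [huwohuv] → [huwohuf]
  B Progressive Voicing Assimilation: no change — [huwohuf]
  C Nasal Assimilation: no change — [huwohuf]

[uvulodef], [mokkefsa], [huwohuf]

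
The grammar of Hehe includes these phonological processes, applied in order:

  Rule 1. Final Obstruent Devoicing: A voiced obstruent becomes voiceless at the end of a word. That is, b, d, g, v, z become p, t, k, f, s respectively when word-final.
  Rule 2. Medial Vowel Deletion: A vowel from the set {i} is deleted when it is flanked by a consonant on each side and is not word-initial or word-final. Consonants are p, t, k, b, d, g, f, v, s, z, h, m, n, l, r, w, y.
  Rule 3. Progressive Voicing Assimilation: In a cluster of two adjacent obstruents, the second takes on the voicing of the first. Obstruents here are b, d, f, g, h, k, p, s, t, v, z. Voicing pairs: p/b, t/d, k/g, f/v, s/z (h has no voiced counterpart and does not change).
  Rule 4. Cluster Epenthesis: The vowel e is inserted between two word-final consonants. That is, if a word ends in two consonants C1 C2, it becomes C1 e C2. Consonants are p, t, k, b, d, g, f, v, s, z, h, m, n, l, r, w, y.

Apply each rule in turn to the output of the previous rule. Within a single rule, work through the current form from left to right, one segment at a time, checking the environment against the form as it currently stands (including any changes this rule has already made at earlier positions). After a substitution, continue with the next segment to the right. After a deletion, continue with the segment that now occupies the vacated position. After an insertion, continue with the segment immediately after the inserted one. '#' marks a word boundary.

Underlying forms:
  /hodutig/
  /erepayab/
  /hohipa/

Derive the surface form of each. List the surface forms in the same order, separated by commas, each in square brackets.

[hodutek], [erepayap], [hohpa]

/hodutig/:
  Rule 1 Final Obstruent Devoicing: [hodutig] → [hodutik]
  Rule 2 Medial Vowel Deletion: [hodutik] → [hodutk]
  Rule 3 Progressive Voicing Assimilation: no change — [hodutk]
  Rule 4 Cluster Epenthesis: [hodutk] → [hodutek]
/erepayab/:
  Rule 1 Final Obstruent Devoicing: [erepayab] → [erepayap]
  Rule 2 Medial Vowel Deletion: no change — [erepayap]
  Rule 3 Progressive Voicing Assimilation: no change — [erepayap]
  Rule 4 Cluster Epenthesis: no change — [erepayap]
/hohipa/:
  Rule 1 Final Obstruent Devoicing: no change — [hohipa]
  Rule 2 Medial Vowel Deletion: [hohipa] → [hohpa]
  Rule 3 Progressive Voicing Assimilation: no change — [hohpa]
  Rule 4 Cluster Epenthesis: no change — [hohpa]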